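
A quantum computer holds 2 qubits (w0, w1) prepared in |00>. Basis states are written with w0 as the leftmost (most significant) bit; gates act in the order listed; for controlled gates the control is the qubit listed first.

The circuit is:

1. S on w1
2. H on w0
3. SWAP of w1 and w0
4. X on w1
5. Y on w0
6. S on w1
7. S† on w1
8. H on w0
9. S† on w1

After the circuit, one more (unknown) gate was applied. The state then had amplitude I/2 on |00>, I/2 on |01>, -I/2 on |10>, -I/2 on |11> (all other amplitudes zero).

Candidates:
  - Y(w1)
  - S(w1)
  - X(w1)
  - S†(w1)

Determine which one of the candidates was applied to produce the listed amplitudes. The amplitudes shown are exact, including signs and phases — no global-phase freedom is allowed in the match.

It was S(w1) that produced the state shown.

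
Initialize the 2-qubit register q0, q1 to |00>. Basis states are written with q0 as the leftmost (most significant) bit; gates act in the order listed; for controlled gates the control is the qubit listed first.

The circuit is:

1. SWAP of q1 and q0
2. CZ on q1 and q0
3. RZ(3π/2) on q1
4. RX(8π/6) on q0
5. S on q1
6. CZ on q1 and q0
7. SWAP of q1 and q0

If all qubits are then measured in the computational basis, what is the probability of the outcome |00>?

Outcome |00> occurs with probability 1/4.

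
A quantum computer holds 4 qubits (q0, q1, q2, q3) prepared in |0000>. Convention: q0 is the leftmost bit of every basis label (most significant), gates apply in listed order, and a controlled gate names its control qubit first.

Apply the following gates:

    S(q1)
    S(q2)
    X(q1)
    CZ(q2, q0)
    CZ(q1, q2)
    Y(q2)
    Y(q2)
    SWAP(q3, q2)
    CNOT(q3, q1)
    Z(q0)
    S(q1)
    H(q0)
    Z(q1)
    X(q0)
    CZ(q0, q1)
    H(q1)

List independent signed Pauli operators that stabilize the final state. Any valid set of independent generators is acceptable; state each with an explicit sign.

The stabilizer group can be generated by -XIII, -IXII, +IIZI, +IIIZ, among other valid generating sets.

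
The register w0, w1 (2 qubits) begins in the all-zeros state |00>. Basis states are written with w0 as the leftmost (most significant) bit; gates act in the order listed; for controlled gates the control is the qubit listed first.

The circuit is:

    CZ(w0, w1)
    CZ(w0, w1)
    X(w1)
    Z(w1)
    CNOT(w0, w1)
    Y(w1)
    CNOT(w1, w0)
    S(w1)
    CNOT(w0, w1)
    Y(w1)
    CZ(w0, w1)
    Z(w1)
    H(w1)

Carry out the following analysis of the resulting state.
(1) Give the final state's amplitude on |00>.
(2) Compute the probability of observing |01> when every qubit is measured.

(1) |00> carries amplitude sqrt(2)/2 in the final state.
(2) The probability of measuring |01> is 1/2.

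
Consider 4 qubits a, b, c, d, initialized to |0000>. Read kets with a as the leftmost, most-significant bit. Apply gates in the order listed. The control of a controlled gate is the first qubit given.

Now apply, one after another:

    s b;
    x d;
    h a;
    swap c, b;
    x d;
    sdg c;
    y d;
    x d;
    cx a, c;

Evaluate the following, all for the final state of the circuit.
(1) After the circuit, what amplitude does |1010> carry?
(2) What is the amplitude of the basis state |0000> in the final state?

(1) |1010> carries amplitude sqrt(2)*I/2 in the final state.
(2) |0000> carries amplitude sqrt(2)*I/2 in the final state.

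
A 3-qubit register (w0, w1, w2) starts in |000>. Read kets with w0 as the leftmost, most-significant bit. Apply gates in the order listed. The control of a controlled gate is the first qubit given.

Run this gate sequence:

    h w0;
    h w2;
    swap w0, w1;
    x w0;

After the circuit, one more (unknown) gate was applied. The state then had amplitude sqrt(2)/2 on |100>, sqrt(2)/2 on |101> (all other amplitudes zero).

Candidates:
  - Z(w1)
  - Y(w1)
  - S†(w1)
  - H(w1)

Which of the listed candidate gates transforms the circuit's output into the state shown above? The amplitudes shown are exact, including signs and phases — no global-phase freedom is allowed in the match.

The applied gate was H(w1).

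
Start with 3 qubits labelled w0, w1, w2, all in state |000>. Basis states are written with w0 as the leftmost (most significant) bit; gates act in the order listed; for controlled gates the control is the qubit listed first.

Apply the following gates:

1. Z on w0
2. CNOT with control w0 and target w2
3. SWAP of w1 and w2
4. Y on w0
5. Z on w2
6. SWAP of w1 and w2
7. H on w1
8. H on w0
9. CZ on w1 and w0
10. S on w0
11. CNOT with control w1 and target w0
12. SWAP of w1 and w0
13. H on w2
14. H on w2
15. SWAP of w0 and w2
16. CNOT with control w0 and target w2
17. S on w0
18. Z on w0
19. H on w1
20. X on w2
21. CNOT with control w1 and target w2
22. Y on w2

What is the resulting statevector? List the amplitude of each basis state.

After the circuit, the state carries amplitude sqrt(2)*(1 - I)/4 on |000>, sqrt(2)*(-1 - I)/4 on |001>, sqrt(2)*(-1 + I)/4 on |010>, sqrt(2)*(-1 - I)/4 on |011>, 0 on |100>, 0 on |101>, 0 on |110>, 0 on |111>.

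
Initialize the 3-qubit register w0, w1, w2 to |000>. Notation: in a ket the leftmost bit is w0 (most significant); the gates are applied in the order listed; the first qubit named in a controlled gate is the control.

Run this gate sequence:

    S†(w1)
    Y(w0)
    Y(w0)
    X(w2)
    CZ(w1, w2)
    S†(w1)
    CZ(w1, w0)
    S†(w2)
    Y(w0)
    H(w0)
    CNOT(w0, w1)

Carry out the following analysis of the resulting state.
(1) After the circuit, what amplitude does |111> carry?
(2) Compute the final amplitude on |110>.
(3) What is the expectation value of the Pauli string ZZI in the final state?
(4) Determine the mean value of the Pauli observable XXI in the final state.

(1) The amplitude on |111> is -sqrt(2)/2.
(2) The final state's coefficient on |110> equals 0.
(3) In the final state, ZZI has expectation 1.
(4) The observable XXI averages to -1.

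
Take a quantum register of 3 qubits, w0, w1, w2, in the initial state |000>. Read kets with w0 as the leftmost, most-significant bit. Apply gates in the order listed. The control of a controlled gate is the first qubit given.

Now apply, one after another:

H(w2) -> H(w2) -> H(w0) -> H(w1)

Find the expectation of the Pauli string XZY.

The expectation value of XZY is 0.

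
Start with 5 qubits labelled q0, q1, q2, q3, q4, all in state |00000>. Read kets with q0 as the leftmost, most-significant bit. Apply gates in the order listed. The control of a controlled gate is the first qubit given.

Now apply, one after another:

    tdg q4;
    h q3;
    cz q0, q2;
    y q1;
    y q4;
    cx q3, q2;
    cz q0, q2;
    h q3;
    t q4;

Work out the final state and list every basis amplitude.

The resulting statevector has amplitude -exp(I*pi/4)/2 on |01001>, -exp(I*pi/4)/2 on |01011>, -exp(I*pi/4)/2 on |01101>, exp(I*pi/4)/2 on |01111>, and 0 on every other basis state.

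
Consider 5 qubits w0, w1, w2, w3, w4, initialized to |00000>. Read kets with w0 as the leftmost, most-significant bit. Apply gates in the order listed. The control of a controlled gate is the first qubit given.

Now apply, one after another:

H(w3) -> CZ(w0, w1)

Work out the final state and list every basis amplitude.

After the circuit, the state carries amplitude sqrt(2)/2 on |00000>, sqrt(2)/2 on |00010>, and 0 on every other basis state.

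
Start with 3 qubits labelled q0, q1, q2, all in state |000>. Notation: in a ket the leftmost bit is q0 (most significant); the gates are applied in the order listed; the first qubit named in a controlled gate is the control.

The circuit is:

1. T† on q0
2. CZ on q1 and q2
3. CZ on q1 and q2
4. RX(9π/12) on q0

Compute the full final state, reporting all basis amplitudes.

The final amplitudes are sqrt(2 - sqrt(2))/2 on |000>, -I*sqrt(sqrt(2) + 2)/2 on |100>, and 0 on every other basis state. Key observation: the block from step 2 through step 3 cancels to the identity and can be dropped.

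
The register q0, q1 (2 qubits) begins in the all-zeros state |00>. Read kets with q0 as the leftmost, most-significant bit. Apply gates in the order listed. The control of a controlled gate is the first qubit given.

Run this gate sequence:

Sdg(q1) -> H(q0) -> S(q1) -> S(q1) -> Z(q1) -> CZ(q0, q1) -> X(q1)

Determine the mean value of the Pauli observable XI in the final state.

In the final state, XI has expectation 1.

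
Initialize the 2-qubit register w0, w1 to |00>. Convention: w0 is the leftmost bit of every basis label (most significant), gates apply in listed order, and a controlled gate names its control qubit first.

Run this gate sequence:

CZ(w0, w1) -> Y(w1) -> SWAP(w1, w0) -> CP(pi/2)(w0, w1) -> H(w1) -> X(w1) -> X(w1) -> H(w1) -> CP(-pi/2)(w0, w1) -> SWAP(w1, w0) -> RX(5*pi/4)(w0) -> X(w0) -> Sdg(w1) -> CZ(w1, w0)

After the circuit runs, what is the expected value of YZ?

In the final state, YZ has expectation -sqrt(2)/2. Key observation: steps 3-10 multiply out to the identity, so the circuit reduces to the remaining gates.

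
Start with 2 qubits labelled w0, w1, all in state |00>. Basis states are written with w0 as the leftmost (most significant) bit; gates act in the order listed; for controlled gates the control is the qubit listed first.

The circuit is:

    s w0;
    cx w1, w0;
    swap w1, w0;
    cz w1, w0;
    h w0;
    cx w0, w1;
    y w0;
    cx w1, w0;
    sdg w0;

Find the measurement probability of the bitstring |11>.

Outcome |11> occurs with probability 1/2.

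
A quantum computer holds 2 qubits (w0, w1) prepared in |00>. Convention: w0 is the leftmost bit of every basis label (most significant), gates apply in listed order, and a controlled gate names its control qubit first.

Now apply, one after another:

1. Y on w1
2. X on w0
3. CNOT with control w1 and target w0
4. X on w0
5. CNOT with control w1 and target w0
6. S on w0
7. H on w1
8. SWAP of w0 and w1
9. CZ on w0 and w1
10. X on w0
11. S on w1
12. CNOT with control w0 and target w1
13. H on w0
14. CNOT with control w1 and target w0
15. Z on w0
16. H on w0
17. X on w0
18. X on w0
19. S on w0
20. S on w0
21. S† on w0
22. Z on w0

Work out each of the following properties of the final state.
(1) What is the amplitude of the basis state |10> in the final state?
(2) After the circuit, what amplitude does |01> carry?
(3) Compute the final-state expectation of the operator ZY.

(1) |10> carries amplitude -sqrt(2)/2 in the final state.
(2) |01> carries amplitude -sqrt(2)*I/2 in the final state.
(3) The expectation value of ZY is 0.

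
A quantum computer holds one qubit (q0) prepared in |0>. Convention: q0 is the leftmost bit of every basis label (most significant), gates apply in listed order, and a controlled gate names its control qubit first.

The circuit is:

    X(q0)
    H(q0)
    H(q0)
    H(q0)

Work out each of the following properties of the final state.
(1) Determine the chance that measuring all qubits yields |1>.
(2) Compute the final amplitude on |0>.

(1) A full measurement returns |1> with probability 1/2.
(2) The final state's coefficient on |0> equals sqrt(2)/2.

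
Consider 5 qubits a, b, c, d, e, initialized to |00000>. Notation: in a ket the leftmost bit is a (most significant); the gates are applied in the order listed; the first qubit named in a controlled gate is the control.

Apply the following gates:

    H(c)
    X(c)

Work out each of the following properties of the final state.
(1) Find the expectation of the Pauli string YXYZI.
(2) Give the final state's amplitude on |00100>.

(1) The observable YXYZI averages to 0.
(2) |00100> carries amplitude sqrt(2)/2 in the final state.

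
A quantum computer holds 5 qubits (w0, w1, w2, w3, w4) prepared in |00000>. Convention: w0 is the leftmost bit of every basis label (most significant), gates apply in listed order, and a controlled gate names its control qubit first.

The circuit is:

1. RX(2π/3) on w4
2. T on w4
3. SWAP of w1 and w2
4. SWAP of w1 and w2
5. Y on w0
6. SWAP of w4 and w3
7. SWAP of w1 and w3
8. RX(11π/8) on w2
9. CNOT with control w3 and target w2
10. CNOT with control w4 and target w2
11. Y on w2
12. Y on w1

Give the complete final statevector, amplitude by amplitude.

The resulting statevector has amplitude sqrt(3)*exp(3*I*pi/4)*sin(5*pi/16)/2 on |10000>, -sqrt(3)*exp(I*pi/4)*cos(5*pi/16)/2 on |10100>, sin(5*pi/16)/2 on |11000>, I*cos(5*pi/16)/2 on |11100>, and 0 on every other basis state. Key observation: steps 3-4 multiply out to the identity, so the circuit reduces to the remaining gates.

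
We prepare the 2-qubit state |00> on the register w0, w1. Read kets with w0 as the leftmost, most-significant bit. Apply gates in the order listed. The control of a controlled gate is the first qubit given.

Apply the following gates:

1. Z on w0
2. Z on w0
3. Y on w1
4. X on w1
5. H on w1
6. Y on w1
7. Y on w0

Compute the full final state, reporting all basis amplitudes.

After the circuit, the state carries amplitude 0 on |00>, 0 on |01>, sqrt(2)*I/2 on |10>, -sqrt(2)*I/2 on |11>.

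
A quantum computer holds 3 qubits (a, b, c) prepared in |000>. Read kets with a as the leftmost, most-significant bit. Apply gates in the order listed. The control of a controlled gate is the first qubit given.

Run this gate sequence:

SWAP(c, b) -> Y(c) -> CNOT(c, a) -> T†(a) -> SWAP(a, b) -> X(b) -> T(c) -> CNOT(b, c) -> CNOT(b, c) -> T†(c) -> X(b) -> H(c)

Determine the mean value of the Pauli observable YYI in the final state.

In the final state, YYI has expectation 0. Key observation: steps 6-11 multiply out to the identity, so the circuit reduces to the remaining gates.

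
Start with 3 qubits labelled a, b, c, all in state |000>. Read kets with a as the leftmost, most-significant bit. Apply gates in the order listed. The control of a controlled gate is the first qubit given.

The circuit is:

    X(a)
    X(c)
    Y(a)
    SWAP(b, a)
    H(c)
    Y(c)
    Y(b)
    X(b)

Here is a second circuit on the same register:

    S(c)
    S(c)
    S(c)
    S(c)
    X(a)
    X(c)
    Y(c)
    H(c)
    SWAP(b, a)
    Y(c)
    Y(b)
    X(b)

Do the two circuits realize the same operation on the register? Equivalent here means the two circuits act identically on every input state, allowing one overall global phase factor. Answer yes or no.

No, they are not equivalent — no single phase factor reconciles the two unitaries.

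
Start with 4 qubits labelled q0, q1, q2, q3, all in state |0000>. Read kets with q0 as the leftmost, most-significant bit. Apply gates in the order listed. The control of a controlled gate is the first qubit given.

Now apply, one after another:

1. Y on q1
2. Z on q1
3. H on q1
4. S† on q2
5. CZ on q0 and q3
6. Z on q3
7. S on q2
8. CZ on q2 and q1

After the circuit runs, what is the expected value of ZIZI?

The expectation value of ZIZI is 1.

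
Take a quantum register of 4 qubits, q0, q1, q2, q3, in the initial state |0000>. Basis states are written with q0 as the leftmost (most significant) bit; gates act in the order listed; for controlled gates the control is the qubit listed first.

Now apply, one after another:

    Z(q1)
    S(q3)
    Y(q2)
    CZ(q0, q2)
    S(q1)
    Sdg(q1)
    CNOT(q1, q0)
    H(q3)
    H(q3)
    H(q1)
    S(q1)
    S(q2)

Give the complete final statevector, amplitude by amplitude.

The resulting statevector has amplitude -sqrt(2)/2 on |0010>, -sqrt(2)*I/2 on |0110>, and 0 on every other basis state. Key observation: gates 8-9 undo each other exactly, leaving only the rest of the circuit to track.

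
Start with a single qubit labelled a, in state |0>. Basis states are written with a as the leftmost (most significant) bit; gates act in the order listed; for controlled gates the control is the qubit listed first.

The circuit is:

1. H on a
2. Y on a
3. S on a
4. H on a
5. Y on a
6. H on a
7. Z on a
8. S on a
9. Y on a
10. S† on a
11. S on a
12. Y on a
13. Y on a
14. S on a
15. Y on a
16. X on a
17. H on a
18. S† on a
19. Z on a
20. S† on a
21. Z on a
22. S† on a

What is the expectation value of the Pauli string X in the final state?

The expectation value of X is -1.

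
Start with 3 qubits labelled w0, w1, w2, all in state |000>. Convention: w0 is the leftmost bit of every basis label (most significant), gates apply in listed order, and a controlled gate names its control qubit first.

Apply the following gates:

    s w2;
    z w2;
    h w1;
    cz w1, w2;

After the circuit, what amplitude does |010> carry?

|010> carries amplitude sqrt(2)/2 in the final state.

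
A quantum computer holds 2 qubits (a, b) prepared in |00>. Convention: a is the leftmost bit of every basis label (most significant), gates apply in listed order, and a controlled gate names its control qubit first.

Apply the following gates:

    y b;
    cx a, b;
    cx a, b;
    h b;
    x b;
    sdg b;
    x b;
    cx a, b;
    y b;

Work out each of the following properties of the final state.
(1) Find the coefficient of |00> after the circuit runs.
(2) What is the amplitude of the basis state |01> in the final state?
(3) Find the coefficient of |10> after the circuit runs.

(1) |00> carries amplitude -sqrt(2)/2 in the final state.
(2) The final state's coefficient on |01> equals sqrt(2)*I/2.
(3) The final state's coefficient on |10> equals 0.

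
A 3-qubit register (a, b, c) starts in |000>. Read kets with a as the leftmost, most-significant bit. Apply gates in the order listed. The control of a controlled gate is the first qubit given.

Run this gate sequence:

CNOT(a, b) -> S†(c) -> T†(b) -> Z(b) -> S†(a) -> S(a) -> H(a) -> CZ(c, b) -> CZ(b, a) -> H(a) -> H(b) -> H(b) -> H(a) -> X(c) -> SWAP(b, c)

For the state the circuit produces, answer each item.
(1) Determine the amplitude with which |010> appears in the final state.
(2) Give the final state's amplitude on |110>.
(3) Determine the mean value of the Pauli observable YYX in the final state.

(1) The final state's coefficient on |010> equals sqrt(2)/2. Key observation: steps 10-13 multiply out to the identity, so the circuit reduces to the remaining gates.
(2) The amplitude on |110> is sqrt(2)/2.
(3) In the final state, YYX has expectation 0.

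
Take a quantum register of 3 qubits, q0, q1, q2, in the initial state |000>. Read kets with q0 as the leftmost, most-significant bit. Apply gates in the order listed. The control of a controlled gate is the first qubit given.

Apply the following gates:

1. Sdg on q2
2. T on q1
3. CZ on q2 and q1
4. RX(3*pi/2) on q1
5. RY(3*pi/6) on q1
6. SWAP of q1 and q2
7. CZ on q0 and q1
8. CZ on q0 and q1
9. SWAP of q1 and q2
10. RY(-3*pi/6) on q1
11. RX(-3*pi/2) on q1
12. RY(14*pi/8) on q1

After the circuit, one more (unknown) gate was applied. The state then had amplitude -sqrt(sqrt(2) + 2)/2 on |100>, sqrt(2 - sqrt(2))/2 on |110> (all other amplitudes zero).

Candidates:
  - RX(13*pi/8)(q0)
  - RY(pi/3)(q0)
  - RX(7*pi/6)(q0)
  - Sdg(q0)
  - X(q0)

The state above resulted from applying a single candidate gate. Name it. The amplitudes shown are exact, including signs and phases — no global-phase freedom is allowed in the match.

The unique candidate consistent with the amplitudes is X(q0). Key observation: the block from step 4 through step 11 cancels to the identity and can be dropped.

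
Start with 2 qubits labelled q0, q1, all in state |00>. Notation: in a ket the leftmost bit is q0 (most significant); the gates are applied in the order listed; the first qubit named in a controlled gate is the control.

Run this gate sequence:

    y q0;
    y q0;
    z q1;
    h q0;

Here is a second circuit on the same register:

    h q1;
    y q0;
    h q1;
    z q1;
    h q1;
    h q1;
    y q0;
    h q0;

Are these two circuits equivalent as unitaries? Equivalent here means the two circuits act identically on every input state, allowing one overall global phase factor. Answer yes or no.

Yes — the two circuits implement the same unitary up to a global phase.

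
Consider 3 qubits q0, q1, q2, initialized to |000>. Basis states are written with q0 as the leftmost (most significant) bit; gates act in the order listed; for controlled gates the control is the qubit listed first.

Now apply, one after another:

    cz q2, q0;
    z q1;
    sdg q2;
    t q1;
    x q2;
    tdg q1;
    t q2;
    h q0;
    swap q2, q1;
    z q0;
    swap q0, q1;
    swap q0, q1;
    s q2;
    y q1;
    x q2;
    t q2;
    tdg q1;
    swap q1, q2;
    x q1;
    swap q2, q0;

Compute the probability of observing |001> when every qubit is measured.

The probability of measuring |001> is 1/2.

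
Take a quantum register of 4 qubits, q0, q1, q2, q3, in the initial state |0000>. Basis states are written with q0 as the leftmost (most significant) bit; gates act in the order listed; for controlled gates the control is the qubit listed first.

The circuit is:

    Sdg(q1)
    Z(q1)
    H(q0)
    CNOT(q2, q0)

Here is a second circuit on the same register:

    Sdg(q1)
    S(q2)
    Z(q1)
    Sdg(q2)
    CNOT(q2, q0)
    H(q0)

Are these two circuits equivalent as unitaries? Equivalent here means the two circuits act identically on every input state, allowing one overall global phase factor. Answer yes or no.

No — the two circuits implement different unitaries, even allowing a global phase.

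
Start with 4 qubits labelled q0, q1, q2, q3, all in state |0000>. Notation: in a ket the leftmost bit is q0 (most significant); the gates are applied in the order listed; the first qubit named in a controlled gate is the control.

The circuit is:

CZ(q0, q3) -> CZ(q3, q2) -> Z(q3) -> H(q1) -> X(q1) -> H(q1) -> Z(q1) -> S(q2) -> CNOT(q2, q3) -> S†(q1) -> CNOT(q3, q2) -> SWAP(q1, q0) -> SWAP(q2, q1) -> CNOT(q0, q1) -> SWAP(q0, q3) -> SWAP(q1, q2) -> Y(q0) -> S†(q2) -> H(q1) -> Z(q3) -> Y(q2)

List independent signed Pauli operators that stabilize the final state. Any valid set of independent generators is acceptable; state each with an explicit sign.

The stabilizer group can be generated by +IXII, -ZIII, -IIZI, +IIIZ, among other valid generating sets.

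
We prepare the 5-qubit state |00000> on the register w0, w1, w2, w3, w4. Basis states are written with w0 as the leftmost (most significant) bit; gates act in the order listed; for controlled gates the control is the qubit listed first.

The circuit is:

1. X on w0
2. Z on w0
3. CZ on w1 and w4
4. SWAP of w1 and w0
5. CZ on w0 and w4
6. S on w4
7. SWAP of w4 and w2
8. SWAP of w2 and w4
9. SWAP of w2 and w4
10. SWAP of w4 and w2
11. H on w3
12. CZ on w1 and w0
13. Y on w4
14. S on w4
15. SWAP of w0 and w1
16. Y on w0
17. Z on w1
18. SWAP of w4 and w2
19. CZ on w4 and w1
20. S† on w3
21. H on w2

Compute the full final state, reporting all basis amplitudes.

The resulting statevector has amplitude -I/2 on |00000>, -1/2 on |00010>, I/2 on |00100>, 1/2 on |00110>, and 0 on every other basis state. Key observation: the block from step 7 through step 10 cancels to the identity and can be dropped.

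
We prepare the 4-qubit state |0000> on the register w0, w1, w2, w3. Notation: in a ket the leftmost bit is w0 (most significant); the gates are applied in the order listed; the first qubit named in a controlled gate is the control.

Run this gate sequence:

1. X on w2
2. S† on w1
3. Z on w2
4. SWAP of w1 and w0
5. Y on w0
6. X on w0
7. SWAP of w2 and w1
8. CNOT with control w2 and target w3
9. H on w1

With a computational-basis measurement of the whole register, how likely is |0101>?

Outcome |0101> occurs with probability 0.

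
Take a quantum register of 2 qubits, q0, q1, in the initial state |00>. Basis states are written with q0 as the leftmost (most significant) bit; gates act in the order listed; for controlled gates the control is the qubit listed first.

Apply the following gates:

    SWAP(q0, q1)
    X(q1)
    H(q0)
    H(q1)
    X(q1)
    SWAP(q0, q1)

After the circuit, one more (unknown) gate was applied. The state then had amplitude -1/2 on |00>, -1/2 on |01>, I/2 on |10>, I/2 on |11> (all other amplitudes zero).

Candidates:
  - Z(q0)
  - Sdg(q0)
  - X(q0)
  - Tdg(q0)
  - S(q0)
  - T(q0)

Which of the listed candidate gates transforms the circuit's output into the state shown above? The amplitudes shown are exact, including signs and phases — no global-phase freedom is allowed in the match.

It was S(q0) that produced the state shown.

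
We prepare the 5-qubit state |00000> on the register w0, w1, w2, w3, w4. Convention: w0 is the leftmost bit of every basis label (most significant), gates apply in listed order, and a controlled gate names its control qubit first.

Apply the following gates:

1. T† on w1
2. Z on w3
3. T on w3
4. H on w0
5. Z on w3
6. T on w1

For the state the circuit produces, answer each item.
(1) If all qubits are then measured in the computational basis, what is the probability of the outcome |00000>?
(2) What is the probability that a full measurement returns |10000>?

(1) A full measurement returns |00000> with probability 1/2.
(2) The probability of measuring |10000> is 1/2.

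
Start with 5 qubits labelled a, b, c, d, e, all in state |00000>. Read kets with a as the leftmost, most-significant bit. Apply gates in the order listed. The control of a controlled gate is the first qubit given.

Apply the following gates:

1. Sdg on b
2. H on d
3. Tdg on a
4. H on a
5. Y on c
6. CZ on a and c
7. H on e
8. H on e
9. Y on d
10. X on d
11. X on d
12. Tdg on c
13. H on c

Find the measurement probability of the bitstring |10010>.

A full measurement returns |10010> with probability 1/8.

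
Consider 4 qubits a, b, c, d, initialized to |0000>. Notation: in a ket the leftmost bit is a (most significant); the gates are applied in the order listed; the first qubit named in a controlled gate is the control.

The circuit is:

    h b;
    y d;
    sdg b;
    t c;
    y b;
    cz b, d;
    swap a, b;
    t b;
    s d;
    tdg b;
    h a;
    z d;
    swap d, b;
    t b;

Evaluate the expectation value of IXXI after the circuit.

The observable IXXI averages to 0.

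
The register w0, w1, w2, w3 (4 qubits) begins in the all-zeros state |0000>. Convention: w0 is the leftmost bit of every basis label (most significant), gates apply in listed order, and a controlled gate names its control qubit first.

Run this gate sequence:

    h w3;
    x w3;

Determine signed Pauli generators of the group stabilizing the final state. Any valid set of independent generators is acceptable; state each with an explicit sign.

One valid set of independent stabilizer generators is +IIIX, +ZIII, +IZII, +IIZI (any independent generating set of the same group is equally correct).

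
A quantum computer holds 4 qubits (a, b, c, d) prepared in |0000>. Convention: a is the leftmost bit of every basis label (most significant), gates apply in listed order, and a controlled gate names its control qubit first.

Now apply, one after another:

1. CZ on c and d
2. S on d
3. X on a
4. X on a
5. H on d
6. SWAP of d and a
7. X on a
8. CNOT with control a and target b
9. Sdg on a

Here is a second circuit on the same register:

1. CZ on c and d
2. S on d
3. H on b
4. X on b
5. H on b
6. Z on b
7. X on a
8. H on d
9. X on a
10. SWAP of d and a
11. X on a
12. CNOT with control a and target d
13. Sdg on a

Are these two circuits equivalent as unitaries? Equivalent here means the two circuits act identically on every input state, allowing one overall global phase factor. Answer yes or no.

No — the two circuits implement different unitaries, even allowing a global phase.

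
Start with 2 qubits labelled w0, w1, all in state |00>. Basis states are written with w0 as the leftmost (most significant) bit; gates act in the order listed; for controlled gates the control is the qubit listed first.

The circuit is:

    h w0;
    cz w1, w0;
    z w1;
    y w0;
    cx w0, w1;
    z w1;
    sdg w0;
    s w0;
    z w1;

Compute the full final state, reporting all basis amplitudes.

The resulting statevector has amplitude -sqrt(2)*I/2 on |00>, 0 on |01>, 0 on |10>, sqrt(2)*I/2 on |11>. Key observation: gates 6-9 undo each other exactly, leaving only the rest of the circuit to track.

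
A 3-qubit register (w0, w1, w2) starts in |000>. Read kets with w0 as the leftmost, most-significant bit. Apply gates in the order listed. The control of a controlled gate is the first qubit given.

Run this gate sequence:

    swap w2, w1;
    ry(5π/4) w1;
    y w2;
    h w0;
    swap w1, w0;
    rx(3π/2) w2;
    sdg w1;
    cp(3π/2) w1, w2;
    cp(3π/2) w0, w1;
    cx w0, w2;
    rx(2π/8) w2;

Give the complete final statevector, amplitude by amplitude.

The resulting statevector has amplitude 1/4 - sqrt(2)/4 on |000>, I/4 on |001>, -1/4 + sqrt(2)/8 + sqrt(2)*I/8 on |010>, -sqrt(2)/8 + 1/4 - sqrt(2)*I/8 on |011>, I*(-sqrt(2) - 1)/4 on |100>, 1/4 on |101>, sqrt(2)/8 + 1/4 + sqrt(2)*I/8 on |110>, -1/4 - sqrt(2)/8 - sqrt(2)*I/8 on |111>.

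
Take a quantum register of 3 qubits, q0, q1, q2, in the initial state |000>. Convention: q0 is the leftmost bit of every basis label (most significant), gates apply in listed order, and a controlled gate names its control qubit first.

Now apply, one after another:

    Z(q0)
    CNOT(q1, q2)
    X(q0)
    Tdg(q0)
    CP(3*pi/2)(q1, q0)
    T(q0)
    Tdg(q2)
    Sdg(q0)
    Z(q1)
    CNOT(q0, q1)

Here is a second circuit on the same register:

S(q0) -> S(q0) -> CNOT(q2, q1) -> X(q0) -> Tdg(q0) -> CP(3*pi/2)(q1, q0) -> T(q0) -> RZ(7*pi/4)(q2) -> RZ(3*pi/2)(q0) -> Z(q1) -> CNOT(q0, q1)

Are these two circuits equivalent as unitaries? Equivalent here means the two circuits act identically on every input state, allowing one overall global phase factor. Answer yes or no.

No, they are not equivalent — no single phase factor reconciles the two unitaries.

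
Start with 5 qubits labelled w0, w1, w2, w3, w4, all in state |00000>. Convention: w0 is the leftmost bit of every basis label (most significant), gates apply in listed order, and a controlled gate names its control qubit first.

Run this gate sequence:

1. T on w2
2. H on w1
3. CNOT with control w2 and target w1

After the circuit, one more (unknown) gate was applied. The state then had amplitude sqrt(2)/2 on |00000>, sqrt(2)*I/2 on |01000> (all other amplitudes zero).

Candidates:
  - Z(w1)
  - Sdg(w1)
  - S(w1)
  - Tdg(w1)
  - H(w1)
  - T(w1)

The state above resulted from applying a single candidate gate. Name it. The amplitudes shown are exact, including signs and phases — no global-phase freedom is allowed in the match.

It was S(w1) that produced the state shown.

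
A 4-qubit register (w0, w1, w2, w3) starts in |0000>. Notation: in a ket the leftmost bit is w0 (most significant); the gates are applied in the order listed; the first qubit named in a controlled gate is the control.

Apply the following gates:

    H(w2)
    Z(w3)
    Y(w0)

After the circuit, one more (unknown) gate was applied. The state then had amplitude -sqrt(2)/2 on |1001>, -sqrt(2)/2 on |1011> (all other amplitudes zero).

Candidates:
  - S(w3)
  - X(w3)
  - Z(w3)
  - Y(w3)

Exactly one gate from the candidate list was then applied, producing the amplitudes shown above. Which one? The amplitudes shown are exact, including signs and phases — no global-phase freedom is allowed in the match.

The applied gate was Y(w3).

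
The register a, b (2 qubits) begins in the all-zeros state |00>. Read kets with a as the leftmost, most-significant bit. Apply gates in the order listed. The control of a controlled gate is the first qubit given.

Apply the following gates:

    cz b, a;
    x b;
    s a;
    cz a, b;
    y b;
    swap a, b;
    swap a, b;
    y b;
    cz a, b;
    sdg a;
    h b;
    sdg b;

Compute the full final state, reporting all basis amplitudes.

The resulting statevector has amplitude sqrt(2)/2 on |00>, sqrt(2)*I/2 on |01>, 0 on |10>, 0 on |11>.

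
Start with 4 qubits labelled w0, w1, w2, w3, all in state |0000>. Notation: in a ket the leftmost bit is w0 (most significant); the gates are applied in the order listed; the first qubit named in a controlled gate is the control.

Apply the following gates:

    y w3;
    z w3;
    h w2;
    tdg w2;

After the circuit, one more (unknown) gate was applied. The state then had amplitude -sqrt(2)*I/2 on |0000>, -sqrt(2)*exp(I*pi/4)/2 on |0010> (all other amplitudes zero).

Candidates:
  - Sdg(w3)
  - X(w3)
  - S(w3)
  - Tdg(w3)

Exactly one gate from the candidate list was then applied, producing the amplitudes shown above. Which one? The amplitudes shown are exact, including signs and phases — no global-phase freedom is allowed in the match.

The unique candidate consistent with the amplitudes is X(w3).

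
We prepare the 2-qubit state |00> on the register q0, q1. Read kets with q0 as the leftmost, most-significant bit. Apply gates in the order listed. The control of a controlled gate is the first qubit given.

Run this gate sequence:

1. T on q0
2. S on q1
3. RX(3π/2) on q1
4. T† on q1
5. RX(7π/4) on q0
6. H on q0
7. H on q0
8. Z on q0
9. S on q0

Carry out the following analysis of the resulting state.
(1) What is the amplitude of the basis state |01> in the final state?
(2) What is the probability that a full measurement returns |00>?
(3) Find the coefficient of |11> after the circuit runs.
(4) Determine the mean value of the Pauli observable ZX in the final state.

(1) The amplitude on |01> is sqrt(2*sqrt(2) + 4)*exp(I*pi/4)/4. Key observation: steps 6-7 multiply out to the identity, so the circuit reduces to the remaining gates.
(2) A full measurement returns |00> with probability sqrt(2)/8 + 1/4.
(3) |11> carries amplitude sqrt(4 - 2*sqrt(2))*exp(I*pi/4)/4 in the final state.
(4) The observable ZX averages to 1/2.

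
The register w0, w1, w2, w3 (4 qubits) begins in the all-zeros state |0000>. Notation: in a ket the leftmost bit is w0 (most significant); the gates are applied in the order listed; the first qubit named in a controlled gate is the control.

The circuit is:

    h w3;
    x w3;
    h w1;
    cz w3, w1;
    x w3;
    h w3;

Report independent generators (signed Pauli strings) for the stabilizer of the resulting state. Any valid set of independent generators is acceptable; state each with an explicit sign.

The final state is stabilized by the group generated by -IXIX, +ZIII, +IZIZ, +IIZI; other independent generating sets are equally valid.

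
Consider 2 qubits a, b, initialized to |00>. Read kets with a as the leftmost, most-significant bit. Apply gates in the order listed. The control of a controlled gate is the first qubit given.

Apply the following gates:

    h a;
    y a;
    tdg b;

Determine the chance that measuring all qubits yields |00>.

A full measurement returns |00> with probability 1/2.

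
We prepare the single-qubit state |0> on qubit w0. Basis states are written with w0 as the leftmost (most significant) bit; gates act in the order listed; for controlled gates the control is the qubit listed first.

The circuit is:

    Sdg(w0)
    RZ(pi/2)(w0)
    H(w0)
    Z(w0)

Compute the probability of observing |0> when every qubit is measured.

Outcome |0> occurs with probability 1/2.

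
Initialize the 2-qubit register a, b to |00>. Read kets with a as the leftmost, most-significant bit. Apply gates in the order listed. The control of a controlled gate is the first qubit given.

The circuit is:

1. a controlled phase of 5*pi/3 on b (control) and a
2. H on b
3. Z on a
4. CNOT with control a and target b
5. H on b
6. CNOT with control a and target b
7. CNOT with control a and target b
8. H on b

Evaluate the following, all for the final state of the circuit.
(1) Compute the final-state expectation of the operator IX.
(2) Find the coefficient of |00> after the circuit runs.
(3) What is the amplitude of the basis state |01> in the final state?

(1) The observable IX averages to 1. Key observation: steps 5-8 multiply out to the identity, so the circuit reduces to the remaining gates.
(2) The amplitude on |00> is sqrt(2)/2.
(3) |01> carries amplitude sqrt(2)/2 in the final state.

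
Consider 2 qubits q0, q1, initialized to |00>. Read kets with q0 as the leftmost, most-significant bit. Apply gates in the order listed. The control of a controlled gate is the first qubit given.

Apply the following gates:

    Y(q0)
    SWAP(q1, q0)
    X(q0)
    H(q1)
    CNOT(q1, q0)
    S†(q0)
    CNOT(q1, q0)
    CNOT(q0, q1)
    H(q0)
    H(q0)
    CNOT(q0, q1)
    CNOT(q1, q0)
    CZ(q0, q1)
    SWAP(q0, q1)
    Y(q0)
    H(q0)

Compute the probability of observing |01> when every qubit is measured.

Outcome |01> occurs with probability 1/4. Key observation: steps 7-12 multiply out to the identity, so the circuit reduces to the remaining gates.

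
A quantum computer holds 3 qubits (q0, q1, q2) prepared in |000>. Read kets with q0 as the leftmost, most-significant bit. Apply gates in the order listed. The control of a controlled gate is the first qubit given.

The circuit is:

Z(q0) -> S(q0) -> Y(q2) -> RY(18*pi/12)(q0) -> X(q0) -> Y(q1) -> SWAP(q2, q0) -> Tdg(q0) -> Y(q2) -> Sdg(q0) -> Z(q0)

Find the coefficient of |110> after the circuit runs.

|110> carries amplitude -sqrt(2)*exp(3*I*pi/4)/2 in the final state.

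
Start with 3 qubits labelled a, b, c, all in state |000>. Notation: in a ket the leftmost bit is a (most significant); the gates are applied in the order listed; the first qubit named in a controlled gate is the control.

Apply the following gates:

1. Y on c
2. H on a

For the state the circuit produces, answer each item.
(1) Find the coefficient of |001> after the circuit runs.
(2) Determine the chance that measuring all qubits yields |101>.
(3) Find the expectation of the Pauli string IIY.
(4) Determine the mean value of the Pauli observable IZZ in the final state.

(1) The final state's coefficient on |001> equals sqrt(2)*I/2.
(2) The probability of measuring |101> is 1/2.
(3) The observable IIY averages to 0.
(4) The observable IZZ averages to -1.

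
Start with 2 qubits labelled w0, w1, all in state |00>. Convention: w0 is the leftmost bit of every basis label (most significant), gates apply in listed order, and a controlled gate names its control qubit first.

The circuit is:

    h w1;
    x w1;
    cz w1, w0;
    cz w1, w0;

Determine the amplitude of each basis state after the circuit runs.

After the circuit, the state carries amplitude sqrt(2)/2 on |00>, sqrt(2)/2 on |01>, 0 on |10>, 0 on |11>. Key observation: steps 3-4 multiply out to the identity, so the circuit reduces to the remaining gates.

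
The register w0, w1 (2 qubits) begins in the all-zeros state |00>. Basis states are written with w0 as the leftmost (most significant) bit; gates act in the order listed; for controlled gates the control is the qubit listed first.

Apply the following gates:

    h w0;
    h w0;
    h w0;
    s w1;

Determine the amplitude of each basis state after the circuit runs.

The final amplitudes are sqrt(2)/2 on |00>, 0 on |01>, sqrt(2)/2 on |10>, 0 on |11>. Key observation: the block from step 1 through step 2 cancels to the identity and can be dropped.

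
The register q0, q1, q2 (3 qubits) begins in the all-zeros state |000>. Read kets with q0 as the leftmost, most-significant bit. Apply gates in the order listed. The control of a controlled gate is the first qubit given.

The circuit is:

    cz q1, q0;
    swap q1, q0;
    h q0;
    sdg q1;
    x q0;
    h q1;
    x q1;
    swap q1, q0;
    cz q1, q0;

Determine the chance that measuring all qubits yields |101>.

Outcome |101> occurs with probability 0.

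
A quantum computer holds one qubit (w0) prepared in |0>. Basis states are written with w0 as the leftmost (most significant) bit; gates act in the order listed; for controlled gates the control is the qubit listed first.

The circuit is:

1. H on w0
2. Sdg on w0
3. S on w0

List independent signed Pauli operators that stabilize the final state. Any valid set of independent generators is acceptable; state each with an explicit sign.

The final state is stabilized by the group generated by +X; other independent generating sets are equally valid.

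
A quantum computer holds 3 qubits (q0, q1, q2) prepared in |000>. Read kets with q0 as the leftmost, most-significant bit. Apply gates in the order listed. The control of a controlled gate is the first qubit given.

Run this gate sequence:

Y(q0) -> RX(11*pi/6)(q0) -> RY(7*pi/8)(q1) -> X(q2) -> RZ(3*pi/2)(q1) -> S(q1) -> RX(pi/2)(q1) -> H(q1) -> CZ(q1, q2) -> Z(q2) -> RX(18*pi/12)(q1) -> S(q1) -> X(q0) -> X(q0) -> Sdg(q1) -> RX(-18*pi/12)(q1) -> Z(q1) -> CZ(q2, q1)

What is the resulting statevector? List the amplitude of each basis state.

The resulting statevector has amplitude 0 on |000>, (-sqrt(2) + sqrt(6))*sin(5*pi/16)/4 on |001>, 0 on |010>, sqrt(2)*I*exp(3*I*pi/4)*sin(7*pi/16)/8 - sqrt(2)*exp(3*I*pi/4)*sin(7*pi/16)/8 + sqrt(6)*exp(-3*I*pi/4)*cos(7*pi/16)/8 + sqrt(6)*I*exp(-3*I*pi/4)*cos(7*pi/16)/8 - sqrt(2)*I*exp(-3*I*pi/4)*cos(7*pi/16)/8 - sqrt(2)*exp(-3*I*pi/4)*cos(7*pi/16)/8 + sqrt(6)*exp(3*I*pi/4)*sin(7*pi/16)/8 - sqrt(6)*I*exp(3*I*pi/4)*sin(7*pi/16)/8 on |011>, 0 on |100>, sqrt(6)*I*exp(3*I*pi/4)*sin(7*pi/16)/8 - sqrt(6)*exp(3*I*pi/4)*sin(7*pi/16)/8 + sqrt(2)*I*exp(3*I*pi/4)*sin(7*pi/16)/8 - sqrt(2)*exp(3*I*pi/4)*sin(7*pi/16)/8 + sqrt(6)*exp(-3*I*pi/4)*cos(7*pi/16)/8 + sqrt(6)*I*exp(-3*I*pi/4)*cos(7*pi/16)/8 + sqrt(2)*exp(-3*I*pi/4)*cos(7*pi/16)/8 + sqrt(2)*I*exp(-3*I*pi/4)*cos(7*pi/16)/8 on |101>, 0 on |110>, (sqrt(2) + sqrt(6))*sin(3*pi/16)/4 on |111>. Key observation: steps 11-16 multiply out to the identity, so the circuit reduces to the remaining gates.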